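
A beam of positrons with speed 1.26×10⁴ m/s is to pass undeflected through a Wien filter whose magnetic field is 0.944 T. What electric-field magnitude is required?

For straight-line motion qE = qvB, so E = vB.
E = 1.26×10⁴ × 0.944 = 1.19×10⁴ V/m.

E = 1.19×10⁴ V/m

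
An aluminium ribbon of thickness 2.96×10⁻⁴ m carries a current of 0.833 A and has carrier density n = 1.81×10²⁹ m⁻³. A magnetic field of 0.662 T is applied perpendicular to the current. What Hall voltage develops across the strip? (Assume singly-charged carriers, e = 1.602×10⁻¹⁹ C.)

V_H = IB/(n e t).
V_H = (0.833)(0.662)/((1.81×10²⁹)(1.602×10⁻¹⁹)(2.96×10⁻⁴)) ≈ 6.42×10⁻⁸ V.

V_H ≈ 6.42×10⁻⁸ V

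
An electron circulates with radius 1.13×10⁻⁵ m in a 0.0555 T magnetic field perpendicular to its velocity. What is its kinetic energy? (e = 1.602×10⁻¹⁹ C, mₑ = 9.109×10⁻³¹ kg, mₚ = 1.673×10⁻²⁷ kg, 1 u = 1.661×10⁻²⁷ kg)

KE ≈ 0.0346 eV

v = |q|Br/m, then KE = ½mv² = (qBr)²/(2m).
v = (1.602×10⁻¹⁹)(0.0555)(1.13×10⁻⁵)/9.109×10⁻³¹ ≈ 1.103×10⁵ m/s.
KE = ½(9.109×10⁻³¹)(1.103×10⁵)² ≈ 5.54×10⁻²¹ J = 0.0346 eV.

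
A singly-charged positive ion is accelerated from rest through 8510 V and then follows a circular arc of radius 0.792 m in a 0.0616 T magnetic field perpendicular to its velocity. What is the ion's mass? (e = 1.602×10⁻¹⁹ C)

m ≈ 2.24×10⁻²⁶ kg

Combine |q|V = ½mv² and r = mv/(|q|B): eliminate v to get m = qB²r²/(2V).
m = (1.602×10⁻¹⁹)(0.0616)²(0.792)²/(2·8510) ≈ 2.24×10⁻²⁶ kg.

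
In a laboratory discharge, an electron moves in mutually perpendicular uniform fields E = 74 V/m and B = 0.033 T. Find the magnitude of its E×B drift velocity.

In crossed fields the guiding centre drifts at v_d = |E×B|/B² = E/B, independent of charge and mass.
v_d = 74/0.033 = 2200 m/s.

v_d ≈ 2200 m/s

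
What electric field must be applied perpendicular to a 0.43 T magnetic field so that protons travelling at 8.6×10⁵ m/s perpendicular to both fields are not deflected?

For straight-line motion qE = qvB, so E = vB.
E = 8.6×10⁵ × 0.43 = 3.7×10⁵ V/m.

E = 3.7×10⁵ V/m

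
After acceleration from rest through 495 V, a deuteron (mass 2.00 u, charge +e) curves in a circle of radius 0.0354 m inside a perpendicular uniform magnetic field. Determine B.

B ≈ 0.128 T

v = √(2|q|V/m) = √(2·1.602×10⁻¹⁹·495/3.322×10⁻²⁷) ≈ 2.185×10⁵ m/s.
B = mv/(|q|r) = (3.322×10⁻²⁷)(2.185×10⁵)/((1.602×10⁻¹⁹)(0.0354)) ≈ 0.128 T.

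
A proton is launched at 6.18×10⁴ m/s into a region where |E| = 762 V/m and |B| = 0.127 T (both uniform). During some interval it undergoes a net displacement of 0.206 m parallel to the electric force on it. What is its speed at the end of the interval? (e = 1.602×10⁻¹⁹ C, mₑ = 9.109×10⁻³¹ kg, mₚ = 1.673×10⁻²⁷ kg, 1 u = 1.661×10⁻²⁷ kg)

v_f ≈ 1.84×10⁵ m/s

B does no work; ΔKE = |q|E d.
½mv_f² = ½mv₀² + |q|Ed = ½(1.673×10⁻²⁷)(6.18×10⁴)² + (1.602×10⁻¹⁹)(762)(0.206) ≈ 3.195×10⁻¹⁸ J + 2.515×10⁻¹⁷ J ≈ 2.834×10⁻¹⁷ J.
v_f = √(2·2.834×10⁻¹⁷/1.673×10⁻²⁷) ≈ 1.84×10⁵ m/s.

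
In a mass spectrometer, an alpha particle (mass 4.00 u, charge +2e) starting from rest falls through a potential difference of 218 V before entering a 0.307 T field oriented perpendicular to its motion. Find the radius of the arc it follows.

r ≈ 9.79×10⁻³ m

Acceleration: |q|V = ½mv² ⇒ v = √(2|q|V/m) = √(2·3.204×10⁻¹⁹·218/6.644×10⁻²⁷) ≈ 1.450×10⁵ m/s.
In the field: r = mv/(|q|B) = (6.644×10⁻²⁷)(1.450×10⁵)/((3.204×10⁻¹⁹)(0.307)) ≈ 9.79×10⁻³ m.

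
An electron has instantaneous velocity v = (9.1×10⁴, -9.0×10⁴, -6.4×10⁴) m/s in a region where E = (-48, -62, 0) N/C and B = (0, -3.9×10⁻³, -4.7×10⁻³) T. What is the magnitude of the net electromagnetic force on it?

|F| ≈ 8.41×10⁻¹⁷ N

v×B = (173, 428, -355) N/C.
E + v×B = (125, 366, -355) N/C.
F = q(E + v×B) = (−1.602×10⁻¹⁹ C)·(125, 366, -355) = (-2.01×10⁻¹⁷, -5.86×10⁻¹⁷, 5.69×10⁻¹⁷) N.
|F| = 8.41×10⁻¹⁷ N.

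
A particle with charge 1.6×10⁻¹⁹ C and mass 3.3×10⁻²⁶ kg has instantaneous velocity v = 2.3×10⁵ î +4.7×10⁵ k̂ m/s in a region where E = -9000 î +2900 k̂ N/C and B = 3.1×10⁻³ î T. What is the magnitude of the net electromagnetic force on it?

|F| ≈ 1.53×10⁻¹⁵ N

v×B = (0, 1460, 0) N/C.
E + v×B = (-9000, 1460, 2900) N/C.
F = q(E + v×B) = (1.6×10⁻¹⁹ C)·(-9000, 1460, 2900) = (-1.44×10⁻¹⁵, 2.33×10⁻¹⁶, 4.64×10⁻¹⁶) N.
|F| = 1.53×10⁻¹⁵ N.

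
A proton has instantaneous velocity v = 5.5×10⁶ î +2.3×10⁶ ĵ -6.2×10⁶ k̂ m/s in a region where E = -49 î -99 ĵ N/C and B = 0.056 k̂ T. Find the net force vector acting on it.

v×B = (1.29×10⁵, -3.08×10⁵, 0) N/C.
E + v×B = (1.29×10⁵, -3.08×10⁵, 0) N/C.
F = q(E + v×B) = (1.602×10⁻¹⁹ C)·(1.29×10⁵, -3.08×10⁵, 0) = (2.06×10⁻¹⁴, -4.94×10⁻¹⁴, 0) N.

F ≈ (2.06×10⁻¹⁴, -4.94×10⁻¹⁴, 0) N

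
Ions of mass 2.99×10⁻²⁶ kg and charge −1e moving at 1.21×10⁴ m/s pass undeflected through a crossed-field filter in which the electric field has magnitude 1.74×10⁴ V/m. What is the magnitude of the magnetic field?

Balance of forces in the selector: qE = qvB ⇒ B = E/v.
B = 1.74×10⁴/1.21×10⁴ = 1.44 T.

B = 1.44 T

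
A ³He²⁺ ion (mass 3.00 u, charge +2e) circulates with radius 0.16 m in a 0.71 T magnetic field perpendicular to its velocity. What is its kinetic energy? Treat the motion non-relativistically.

KE ≈ 1.3×10⁻¹³ J

v = |q|Br/m, then KE = ½mv² = (qBr)²/(2m).
v = (3.204×10⁻¹⁹)(0.71)(0.16)/4.983×10⁻²⁷ ≈ 7.304×10⁶ m/s.
KE = ½(4.983×10⁻²⁷)(7.304×10⁶)² ≈ 1.3×10⁻¹³ J.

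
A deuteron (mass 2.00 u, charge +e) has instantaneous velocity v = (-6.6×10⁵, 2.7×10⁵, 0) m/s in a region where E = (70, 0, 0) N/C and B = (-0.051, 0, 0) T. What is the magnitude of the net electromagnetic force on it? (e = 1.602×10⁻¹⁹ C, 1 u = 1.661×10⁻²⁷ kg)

|F| ≈ 2.21×10⁻¹⁵ N

v×B = (0, 0, 1.38×10⁴) N/C.
E + v×B = (70.0, 0, 1.38×10⁴) N/C.
F = q(E + v×B) = (1.602×10⁻¹⁹ C)·(70.0, 0, 1.38×10⁴) = (1.12×10⁻¹⁷, 0, 2.21×10⁻¹⁵) N.
|F| = 2.21×10⁻¹⁵ N.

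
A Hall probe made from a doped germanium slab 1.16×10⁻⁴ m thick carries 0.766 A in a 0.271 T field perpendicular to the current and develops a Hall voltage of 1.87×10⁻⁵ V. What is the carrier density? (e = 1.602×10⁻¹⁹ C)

From V_H = IB/(n e t), n = IB/(V_H e t).
n = (0.766)(0.271)/((1.87×10⁻⁵)(1.602×10⁻¹⁹)(1.16×10⁻⁴)) ≈ 5.97×10²⁶ m⁻³.

n ≈ 5.97×10²⁶ m⁻³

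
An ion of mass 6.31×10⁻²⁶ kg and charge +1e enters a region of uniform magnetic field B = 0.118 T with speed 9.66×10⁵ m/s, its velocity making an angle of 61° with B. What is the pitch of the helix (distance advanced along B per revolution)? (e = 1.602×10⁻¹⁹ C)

p ≈ 9.82 m

v∥ = v cosθ = 9.66×10⁵·cos61° ≈ 4.683×10⁵ m/s.
T = 2πm/(|q|B) = 2π(6.31×10⁻²⁶)/((1.602×10⁻¹⁹)(0.118)) ≈ 2.097×10⁻⁵ s.
pitch = v∥ T = (4.683×10⁵)(2.097×10⁻⁵) ≈ 9.82 m.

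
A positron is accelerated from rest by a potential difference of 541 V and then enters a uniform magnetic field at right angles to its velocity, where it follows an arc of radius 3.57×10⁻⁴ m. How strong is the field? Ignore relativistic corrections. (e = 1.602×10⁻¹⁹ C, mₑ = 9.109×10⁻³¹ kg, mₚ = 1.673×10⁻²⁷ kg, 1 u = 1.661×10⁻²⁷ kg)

v = √(2|q|V/m) = √(2·1.602×10⁻¹⁹·541/9.109×10⁻³¹) ≈ 1.379×10⁷ m/s.
B = mv/(|q|r) = (9.109×10⁻³¹)(1.379×10⁷)/((1.602×10⁻¹⁹)(3.57×10⁻⁴)) ≈ 0.220 T.

B ≈ 0.220 T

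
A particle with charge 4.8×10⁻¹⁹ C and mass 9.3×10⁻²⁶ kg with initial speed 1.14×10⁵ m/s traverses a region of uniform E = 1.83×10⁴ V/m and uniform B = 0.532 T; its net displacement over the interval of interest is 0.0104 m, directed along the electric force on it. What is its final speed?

B does no work; ΔKE = |q|E d.
½mv_f² = ½mv₀² + |q|Ed = ½(9.3×10⁻²⁶)(1.14×10⁵)² + (4.8×10⁻¹⁹)(1.83×10⁴)(0.0104) ≈ 6.043×10⁻¹⁶ J + 9.135×10⁻¹⁷ J ≈ 6.957×10⁻¹⁶ J.
v_f = √(2·6.957×10⁻¹⁶/9.3×10⁻²⁶) ≈ 1.22×10⁵ m/s.

v_f ≈ 1.22×10⁵ m/s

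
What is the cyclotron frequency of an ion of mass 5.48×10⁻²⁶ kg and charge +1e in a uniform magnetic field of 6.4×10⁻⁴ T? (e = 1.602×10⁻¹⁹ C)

f ≈ 300 Hz

f = |q|B/(2πm).
f = (1.602×10⁻¹⁹)(6.4×10⁻⁴)/(2π·5.48×10⁻²⁶) ≈ 300 Hz.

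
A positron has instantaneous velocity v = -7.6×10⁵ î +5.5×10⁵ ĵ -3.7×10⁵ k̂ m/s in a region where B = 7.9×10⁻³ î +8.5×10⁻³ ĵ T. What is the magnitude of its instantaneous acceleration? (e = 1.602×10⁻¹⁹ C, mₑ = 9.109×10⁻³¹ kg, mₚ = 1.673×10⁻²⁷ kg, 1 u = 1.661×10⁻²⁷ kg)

|a| ≈ 2.04×10¹⁵ m/s²

v×B = (3140, -2920, -1.08×10⁴) N/C.
F = q v×B = (1.602×10⁻¹⁹ C)·(3140, -2920, -1.08×10⁴) = (5.04×10⁻¹⁶, -4.68×10⁻¹⁶, -1.73×10⁻¹⁵) N.
|a| = |F|/m = 1.863×10⁻¹⁵/9.109×10⁻³¹ ≈ 2.04×10¹⁵ m/s².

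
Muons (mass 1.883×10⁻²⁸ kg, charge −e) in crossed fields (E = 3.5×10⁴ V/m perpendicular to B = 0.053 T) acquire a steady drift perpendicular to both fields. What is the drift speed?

v_d ≈ 6.6×10⁵ m/s

The steady drift has the magnetic force balancing the electric force, so v_d = E/B.
v_d = 3.5×10⁴/0.053 = 6.6×10⁵ m/s.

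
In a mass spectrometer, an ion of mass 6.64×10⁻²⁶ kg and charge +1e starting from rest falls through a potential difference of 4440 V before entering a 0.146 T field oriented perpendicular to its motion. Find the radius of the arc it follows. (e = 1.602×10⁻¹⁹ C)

Acceleration: |q|V = ½mv² ⇒ v = √(2|q|V/m) = √(2·1.602×10⁻¹⁹·4440/6.64×10⁻²⁶) ≈ 1.464×10⁵ m/s.
In the field: r = mv/(|q|B) = (6.64×10⁻²⁶)(1.464×10⁵)/((1.602×10⁻¹⁹)(0.146)) ≈ 0.416 m.

r ≈ 0.416 m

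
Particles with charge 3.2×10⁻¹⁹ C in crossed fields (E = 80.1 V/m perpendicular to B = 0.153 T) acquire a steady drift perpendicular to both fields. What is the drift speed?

v_d ≈ 524 m/s

In crossed fields the guiding centre drifts at v_d = |E×B|/B² = E/B, independent of charge and mass.
v_d = 80.1/0.153 = 524 m/s.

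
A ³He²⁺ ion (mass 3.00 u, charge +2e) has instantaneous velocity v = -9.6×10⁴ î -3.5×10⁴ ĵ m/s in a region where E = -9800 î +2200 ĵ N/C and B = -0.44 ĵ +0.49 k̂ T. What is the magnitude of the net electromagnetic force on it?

v×B = (-1.72×10⁴, 4.70×10⁴, 4.22×10⁴) N/C.
E + v×B = (-2.70×10⁴, 4.92×10⁴, 4.22×10⁴) N/C.
F = q(E + v×B) = (3.204×10⁻¹⁹ C)·(-2.70×10⁴, 4.92×10⁴, 4.22×10⁴) = (-8.63×10⁻¹⁵, 1.58×10⁻¹⁴, 1.35×10⁻¹⁴) N.
|F| = 2.25×10⁻¹⁴ N.

|F| ≈ 2.25×10⁻¹⁴ N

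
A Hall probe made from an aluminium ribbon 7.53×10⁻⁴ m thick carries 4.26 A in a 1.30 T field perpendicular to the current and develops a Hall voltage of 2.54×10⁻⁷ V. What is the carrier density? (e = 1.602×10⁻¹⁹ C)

n ≈ 1.81×10²⁹ m⁻³

From V_H = IB/(n e t), n = IB/(V_H e t).
n = (4.26)(1.30)/((2.54×10⁻⁷)(1.602×10⁻¹⁹)(7.53×10⁻⁴)) ≈ 1.81×10²⁹ m⁻³.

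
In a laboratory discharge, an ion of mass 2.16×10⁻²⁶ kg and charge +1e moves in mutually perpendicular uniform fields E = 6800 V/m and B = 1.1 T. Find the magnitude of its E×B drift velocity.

The E×B drift speed is v_d = E/B.
v_d = 6800/1.1 = 6200 m/s.

v_d ≈ 6200 m/s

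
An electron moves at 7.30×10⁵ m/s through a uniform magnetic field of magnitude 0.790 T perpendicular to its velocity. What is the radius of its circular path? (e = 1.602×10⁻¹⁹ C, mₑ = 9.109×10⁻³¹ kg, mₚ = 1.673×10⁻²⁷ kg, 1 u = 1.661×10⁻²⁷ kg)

r ≈ 5.25×10⁻⁶ m

The magnetic force provides the centripetal force: |q|vB = mv²/r.
r = mv/(|q|B) = (9.109×10⁻³¹)(7.30×10⁵)/((1.602×10⁻¹⁹)(0.790)) ≈ 5.25×10⁻⁶ m.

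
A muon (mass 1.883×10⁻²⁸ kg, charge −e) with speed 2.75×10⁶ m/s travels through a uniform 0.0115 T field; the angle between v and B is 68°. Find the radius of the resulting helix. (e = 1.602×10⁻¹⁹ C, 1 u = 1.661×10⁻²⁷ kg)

r ≈ 0.261 m

v⊥ = v sinθ = 2.75×10⁶·sin68° ≈ 2.550×10⁶ m/s.
r = m v⊥/(|q|B) = (1.883×10⁻²⁸)(2.550×10⁶)/((1.602×10⁻¹⁹)(0.0115)) ≈ 0.261 m.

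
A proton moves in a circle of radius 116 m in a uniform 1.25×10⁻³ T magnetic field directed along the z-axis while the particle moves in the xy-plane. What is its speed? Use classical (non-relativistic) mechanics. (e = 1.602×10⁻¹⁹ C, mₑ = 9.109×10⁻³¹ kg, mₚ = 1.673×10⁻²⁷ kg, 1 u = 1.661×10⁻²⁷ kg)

From |q|vB = mv²/r, v = |q|Br/m.
v = (1.602×10⁻¹⁹)(1.25×10⁻³)(116)/1.673×10⁻²⁷ ≈ 1.39×10⁷ m/s.

v ≈ 1.39×10⁷ m/s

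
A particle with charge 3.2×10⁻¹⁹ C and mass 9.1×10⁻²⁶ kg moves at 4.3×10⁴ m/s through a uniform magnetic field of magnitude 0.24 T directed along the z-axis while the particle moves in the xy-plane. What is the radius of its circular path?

r ≈ 0.051 m

The magnetic force provides the centripetal force: |q|vB = mv²/r.
r = mv/(|q|B) = (9.1×10⁻²⁶)(4.3×10⁴)/((3.2×10⁻¹⁹)(0.24)) ≈ 0.051 m.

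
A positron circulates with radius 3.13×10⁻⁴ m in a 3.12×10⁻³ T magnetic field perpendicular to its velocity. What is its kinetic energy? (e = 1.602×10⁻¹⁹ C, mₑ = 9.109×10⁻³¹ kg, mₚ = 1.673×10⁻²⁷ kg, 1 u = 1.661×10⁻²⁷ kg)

v = |q|Br/m, then KE = ½mv² = (qBr)²/(2m).
v = (1.602×10⁻¹⁹)(3.12×10⁻³)(3.13×10⁻⁴)/9.109×10⁻³¹ ≈ 1.717×10⁵ m/s.
KE = ½(9.109×10⁻³¹)(1.717×10⁵)² ≈ 1.34×10⁻²⁰ J = 0.0839 eV.

KE ≈ 0.0839 eV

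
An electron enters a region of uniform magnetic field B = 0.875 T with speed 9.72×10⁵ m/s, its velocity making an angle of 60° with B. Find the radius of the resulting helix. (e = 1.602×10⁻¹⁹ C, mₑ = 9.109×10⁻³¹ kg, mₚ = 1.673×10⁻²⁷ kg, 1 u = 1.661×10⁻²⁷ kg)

r ≈ 5.47×10⁻⁶ m

v⊥ = v sinθ = 9.72×10⁵·sin60° ≈ 8.418×10⁵ m/s.
r = m v⊥/(|q|B) = (9.109×10⁻³¹)(8.418×10⁵)/((1.602×10⁻¹⁹)(0.875)) ≈ 5.47×10⁻⁶ m.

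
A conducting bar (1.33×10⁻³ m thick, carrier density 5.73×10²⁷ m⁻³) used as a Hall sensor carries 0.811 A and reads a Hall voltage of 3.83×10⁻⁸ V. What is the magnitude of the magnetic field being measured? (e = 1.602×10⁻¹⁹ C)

B ≈ 0.0577 T

From V_H = IB/(n e t), B = V_H n e t / I.
B = (3.83×10⁻⁸)(5.73×10²⁷)(1.602×10⁻¹⁹)(1.33×10⁻³)/0.811 ≈ 0.0577 T.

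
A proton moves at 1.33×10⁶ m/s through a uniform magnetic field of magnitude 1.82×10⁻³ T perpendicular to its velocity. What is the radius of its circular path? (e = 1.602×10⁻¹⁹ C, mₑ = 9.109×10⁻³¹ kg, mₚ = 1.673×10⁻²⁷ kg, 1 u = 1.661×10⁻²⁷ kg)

r ≈ 7.63 m

The magnetic force provides the centripetal force: |q|vB = mv²/r.
r = mv/(|q|B) = (1.673×10⁻²⁷)(1.33×10⁶)/((1.602×10⁻¹⁹)(1.82×10⁻³)) ≈ 7.63 m.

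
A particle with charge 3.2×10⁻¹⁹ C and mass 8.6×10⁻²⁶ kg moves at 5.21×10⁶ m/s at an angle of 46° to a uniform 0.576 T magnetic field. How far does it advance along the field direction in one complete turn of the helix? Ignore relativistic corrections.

p ≈ 10.6 m

v∥ = v cosθ = 5.21×10⁶·cos46° ≈ 3.619×10⁶ m/s.
T = 2πm/(|q|B) = 2π(8.6×10⁻²⁶)/((3.2×10⁻¹⁹)(0.576)) ≈ 2.932×10⁻⁶ s.
pitch = v∥ T = (3.619×10⁶)(2.932×10⁻⁶) ≈ 10.6 m.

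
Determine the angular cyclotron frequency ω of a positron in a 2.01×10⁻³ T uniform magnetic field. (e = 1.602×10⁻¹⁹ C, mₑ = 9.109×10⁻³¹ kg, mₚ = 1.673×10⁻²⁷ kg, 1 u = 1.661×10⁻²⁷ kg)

ω ≈ 3.53×10⁸ rad/s

ω = |q|B/m.
ω = (1.602×10⁻¹⁹)(2.01×10⁻³)/9.109×10⁻³¹ ≈ 3.53×10⁸ rad/s.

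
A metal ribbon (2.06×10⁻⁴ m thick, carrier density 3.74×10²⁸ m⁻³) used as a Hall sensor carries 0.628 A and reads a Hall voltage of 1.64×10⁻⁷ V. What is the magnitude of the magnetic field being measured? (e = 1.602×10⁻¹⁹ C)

B ≈ 0.322 T

From V_H = IB/(n e t), B = V_H n e t / I.
B = (1.64×10⁻⁷)(3.74×10²⁸)(1.602×10⁻¹⁹)(2.06×10⁻⁴)/0.628 ≈ 0.322 T.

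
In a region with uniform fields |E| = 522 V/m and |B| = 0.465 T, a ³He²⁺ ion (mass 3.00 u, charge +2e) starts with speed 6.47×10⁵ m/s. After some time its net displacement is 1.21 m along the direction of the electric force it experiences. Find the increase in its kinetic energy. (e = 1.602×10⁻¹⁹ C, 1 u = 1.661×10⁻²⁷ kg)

ΔKE ≈ 2.02×10⁻¹⁶ J

The magnetic force is always ⟂ v and does no work; only the electric force changes KE.
ΔKE = F_E · d = |q|E d = (3.204×10⁻¹⁹)(522)(1.21) ≈ 2.02×10⁻¹⁶ J.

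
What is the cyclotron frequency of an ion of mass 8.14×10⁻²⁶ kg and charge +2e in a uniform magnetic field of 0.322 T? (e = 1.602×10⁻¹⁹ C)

f = |q|B/(2πm).
f = (3.204×10⁻¹⁹)(0.322)/(2π·8.14×10⁻²⁶) ≈ 2.02×10⁵ Hz.

f ≈ 2.02×10⁵ Hz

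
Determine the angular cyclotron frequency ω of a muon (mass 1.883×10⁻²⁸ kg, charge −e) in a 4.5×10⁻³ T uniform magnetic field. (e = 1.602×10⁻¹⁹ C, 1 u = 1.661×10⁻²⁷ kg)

ω ≈ 3.8×10⁶ rad/s

ω = |q|B/m.
ω = (1.602×10⁻¹⁹)(4.5×10⁻³)/1.883×10⁻²⁸ ≈ 3.8×10⁶ rad/s.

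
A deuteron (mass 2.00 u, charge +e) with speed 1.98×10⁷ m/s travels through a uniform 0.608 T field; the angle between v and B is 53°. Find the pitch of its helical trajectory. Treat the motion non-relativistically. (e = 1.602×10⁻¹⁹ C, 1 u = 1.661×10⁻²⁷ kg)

p ≈ 2.55 m

v∥ = v cosθ = 1.98×10⁷·cos53° ≈ 1.192×10⁷ m/s.
T = 2πm/(|q|B) = 2π(3.322×10⁻²⁷)/((1.602×10⁻¹⁹)(0.608)) ≈ 2.143×10⁻⁷ s.
pitch = v∥ T = (1.192×10⁷)(2.143×10⁻⁷) ≈ 2.55 m.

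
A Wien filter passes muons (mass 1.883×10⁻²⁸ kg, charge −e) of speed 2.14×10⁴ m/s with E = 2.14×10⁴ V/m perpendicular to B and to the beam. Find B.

Balance of forces in the selector: qE = qvB ⇒ B = E/v.
B = 2.14×10⁴/2.14×10⁴ = 1.00 T.

B = 1.00 T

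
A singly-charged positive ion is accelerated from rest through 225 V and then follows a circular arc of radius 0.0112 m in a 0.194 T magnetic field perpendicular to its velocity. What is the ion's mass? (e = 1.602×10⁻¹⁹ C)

m ≈ 1.68×10⁻²⁷ kg

Combine |q|V = ½mv² and r = mv/(|q|B): eliminate v to get m = qB²r²/(2V).
m = (1.602×10⁻¹⁹)(0.194)²(0.0112)²/(2·225) ≈ 1.68×10⁻²⁷ kg.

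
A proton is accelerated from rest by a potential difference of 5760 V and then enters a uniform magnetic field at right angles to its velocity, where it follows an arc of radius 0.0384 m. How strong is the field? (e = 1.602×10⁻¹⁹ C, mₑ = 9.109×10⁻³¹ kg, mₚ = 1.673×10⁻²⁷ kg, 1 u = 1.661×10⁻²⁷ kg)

B ≈ 0.286 T

v = √(2|q|V/m) = √(2·1.602×10⁻¹⁹·5760/1.673×10⁻²⁷) ≈ 1.050×10⁶ m/s.
B = mv/(|q|r) = (1.673×10⁻²⁷)(1.050×10⁶)/((1.602×10⁻¹⁹)(0.0384)) ≈ 0.286 T.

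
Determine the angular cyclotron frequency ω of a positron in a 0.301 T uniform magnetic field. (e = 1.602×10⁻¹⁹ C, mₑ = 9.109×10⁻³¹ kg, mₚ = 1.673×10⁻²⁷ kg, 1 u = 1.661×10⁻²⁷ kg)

ω ≈ 5.29×10¹⁰ rad/s

ω = |q|B/m.
ω = (1.602×10⁻¹⁹)(0.301)/9.109×10⁻³¹ ≈ 5.29×10¹⁰ rad/s.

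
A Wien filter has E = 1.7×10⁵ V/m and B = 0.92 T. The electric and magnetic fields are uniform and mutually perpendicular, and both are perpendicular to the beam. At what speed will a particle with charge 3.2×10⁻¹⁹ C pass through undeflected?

v = 1.8×10⁵ m/s

Straight-line motion ⇒ electric and magnetic forces cancel, so E = vB.
v = E/B = 1.7×10⁵/0.92 = 1.8×10⁵ m/s.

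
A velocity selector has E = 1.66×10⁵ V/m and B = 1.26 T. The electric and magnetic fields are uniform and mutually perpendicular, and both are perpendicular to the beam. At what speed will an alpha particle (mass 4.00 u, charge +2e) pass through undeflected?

v = 1.32×10⁵ m/s

Zero net Lorentz force requires |qE| = |q v×B|, i.e. E = vB.
v = E/B = 1.66×10⁵/1.26 = 1.32×10⁵ m/s.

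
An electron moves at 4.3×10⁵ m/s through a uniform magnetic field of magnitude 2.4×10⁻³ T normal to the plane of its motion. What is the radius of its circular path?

The magnetic force provides the centripetal force: |q|vB = mv²/r.
r = mv/(|q|B) = (9.109×10⁻³¹)(4.3×10⁵)/((1.602×10⁻¹⁹)(2.4×10⁻³)) ≈ 1.0×10⁻³ m.

r ≈ 1.0×10⁻³ m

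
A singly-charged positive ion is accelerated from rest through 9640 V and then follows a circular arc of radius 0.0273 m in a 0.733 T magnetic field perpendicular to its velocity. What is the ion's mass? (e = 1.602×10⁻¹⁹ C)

m ≈ 3.33×10⁻²⁷ kg

Combine |q|V = ½mv² and r = mv/(|q|B): eliminate v to get m = qB²r²/(2V).
m = (1.602×10⁻¹⁹)(0.733)²(0.0273)²/(2·9640) ≈ 3.33×10⁻²⁷ kg.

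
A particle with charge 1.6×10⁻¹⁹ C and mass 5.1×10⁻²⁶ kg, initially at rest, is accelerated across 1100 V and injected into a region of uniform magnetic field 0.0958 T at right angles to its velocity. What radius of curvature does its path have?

Acceleration: |q|V = ½mv² ⇒ v = √(2|q|V/m) = √(2·1.6×10⁻¹⁹·1100/5.1×10⁻²⁶) ≈ 8.308×10⁴ m/s.
In the field: r = mv/(|q|B) = (5.1×10⁻²⁶)(8.308×10⁴)/((1.6×10⁻¹⁹)(0.0958)) ≈ 0.276 m.

r ≈ 0.276 m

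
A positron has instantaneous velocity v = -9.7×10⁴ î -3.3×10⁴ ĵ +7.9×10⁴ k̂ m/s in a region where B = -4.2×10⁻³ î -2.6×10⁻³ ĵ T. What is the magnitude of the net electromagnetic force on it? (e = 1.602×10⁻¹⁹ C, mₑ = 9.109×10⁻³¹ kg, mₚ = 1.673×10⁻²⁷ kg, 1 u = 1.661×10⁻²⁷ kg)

v×B = (205, -332, 114) N/C.
F = q v×B = (1.602×10⁻¹⁹ C)·(205, -332, 114) = (3.29×10⁻¹⁷, -5.32×10⁻¹⁷, 1.82×10⁻¹⁷) N.
|F| = 6.51×10⁻¹⁷ N.

|F| ≈ 6.51×10⁻¹⁷ N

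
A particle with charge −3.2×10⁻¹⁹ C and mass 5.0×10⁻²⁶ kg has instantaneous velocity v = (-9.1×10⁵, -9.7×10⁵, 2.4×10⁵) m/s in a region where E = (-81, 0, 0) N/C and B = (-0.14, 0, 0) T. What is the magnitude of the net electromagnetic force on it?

v×B = (0, -3.36×10⁴, -1.36×10⁵) N/C.
E + v×B = (-81.0, -3.36×10⁴, -1.36×10⁵) N/C.
F = q(E + v×B) = (−3.2×10⁻¹⁹ C)·(-81.0, -3.36×10⁴, -1.36×10⁵) = (2.59×10⁻¹⁷, 1.08×10⁻¹⁴, 4.35×10⁻¹⁴) N.
|F| = 4.48×10⁻¹⁴ N.

|F| ≈ 4.48×10⁻¹⁴ N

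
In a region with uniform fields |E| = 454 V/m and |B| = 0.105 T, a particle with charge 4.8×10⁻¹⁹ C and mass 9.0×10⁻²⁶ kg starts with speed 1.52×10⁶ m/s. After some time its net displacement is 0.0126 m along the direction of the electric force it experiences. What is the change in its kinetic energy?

The magnetic force is always ⟂ v and does no work; only the electric force changes KE.
ΔKE = F_E · d = |q|E d = (4.8×10⁻¹⁹)(454)(0.0126) ≈ 2.75×10⁻¹⁸ J.

ΔKE ≈ 2.75×10⁻¹⁸ J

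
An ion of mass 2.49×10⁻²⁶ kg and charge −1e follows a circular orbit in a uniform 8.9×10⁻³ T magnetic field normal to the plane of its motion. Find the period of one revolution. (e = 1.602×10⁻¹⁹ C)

T ≈ 1.1×10⁻⁴ s

The cyclotron period depends only on m, q, B: T = 2πm/(|q|B).
T = 2π(2.49×10⁻²⁶)/((1.602×10⁻¹⁹)(8.9×10⁻³)) ≈ 1.1×10⁻⁴ s.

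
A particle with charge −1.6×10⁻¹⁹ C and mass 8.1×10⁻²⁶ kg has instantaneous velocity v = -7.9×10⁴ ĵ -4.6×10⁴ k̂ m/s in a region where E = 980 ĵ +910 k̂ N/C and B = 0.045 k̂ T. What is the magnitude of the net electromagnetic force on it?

|F| ≈ 6.08×10⁻¹⁶ N

v×B = (-3560, 0, 0) N/C.
E + v×B = (-3560, 980, 910) N/C.
F = q(E + v×B) = (−1.6×10⁻¹⁹ C)·(-3560, 980, 910) = (5.69×10⁻¹⁶, -1.57×10⁻¹⁶, -1.46×10⁻¹⁶) N.
|F| = 6.08×10⁻¹⁶ N.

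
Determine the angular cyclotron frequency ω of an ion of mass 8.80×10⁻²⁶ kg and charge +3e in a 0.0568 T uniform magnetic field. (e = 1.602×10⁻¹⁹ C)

ω ≈ 3.10×10⁵ rad/s

ω = |q|B/m.
ω = (4.806×10⁻¹⁹)(0.0568)/8.80×10⁻²⁶ ≈ 3.10×10⁵ rad/s.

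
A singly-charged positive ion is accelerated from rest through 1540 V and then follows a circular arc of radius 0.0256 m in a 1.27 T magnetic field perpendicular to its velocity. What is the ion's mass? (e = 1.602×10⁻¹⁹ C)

Combine |q|V = ½mv² and r = mv/(|q|B): eliminate v to get m = qB²r²/(2V).
m = (1.602×10⁻¹⁹)(1.27)²(0.0256)²/(2·1540) ≈ 5.50×10⁻²⁶ kg.

m ≈ 5.50×10⁻²⁶ kg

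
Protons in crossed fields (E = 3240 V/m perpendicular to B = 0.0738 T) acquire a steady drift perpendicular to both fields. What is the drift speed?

The E×B drift speed is v_d = E/B.
v_d = 3240/0.0738 = 4.39×10⁴ m/s.

v_d ≈ 4.39×10⁴ m/s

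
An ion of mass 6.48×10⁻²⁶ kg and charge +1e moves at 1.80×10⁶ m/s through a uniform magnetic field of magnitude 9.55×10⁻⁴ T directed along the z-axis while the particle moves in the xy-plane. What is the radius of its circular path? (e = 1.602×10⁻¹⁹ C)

The magnetic force provides the centripetal force: |q|vB = mv²/r.
r = mv/(|q|B) = (6.48×10⁻²⁶)(1.80×10⁶)/((1.602×10⁻¹⁹)(9.55×10⁻⁴)) ≈ 762 m.

r ≈ 762 m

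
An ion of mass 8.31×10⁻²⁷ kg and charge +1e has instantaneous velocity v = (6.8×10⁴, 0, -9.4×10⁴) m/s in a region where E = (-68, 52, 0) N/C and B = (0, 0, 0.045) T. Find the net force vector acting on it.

v×B = (0, -3060, 0) N/C.
E + v×B = (-68.0, -3010, 0) N/C.
F = q(E + v×B) = (1.602×10⁻¹⁹ C)·(-68.0, -3010, 0) = (-1.09×10⁻¹⁷, -4.82×10⁻¹⁶, 0) N.

F ≈ (-1.09×10⁻¹⁷, -4.82×10⁻¹⁶, 0) N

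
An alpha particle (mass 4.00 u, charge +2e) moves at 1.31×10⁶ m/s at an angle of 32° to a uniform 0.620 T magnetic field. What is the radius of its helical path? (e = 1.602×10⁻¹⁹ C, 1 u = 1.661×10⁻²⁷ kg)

v⊥ = v sinθ = 1.31×10⁶·sin32° ≈ 6.942×10⁵ m/s.
r = m v⊥/(|q|B) = (6.644×10⁻²⁷)(6.942×10⁵)/((3.204×10⁻¹⁹)(0.620)) ≈ 0.0232 m.

r ≈ 0.0232 m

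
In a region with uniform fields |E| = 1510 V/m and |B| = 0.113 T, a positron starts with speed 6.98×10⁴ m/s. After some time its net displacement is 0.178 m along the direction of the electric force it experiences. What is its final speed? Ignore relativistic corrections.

v_f ≈ 9.72×10⁶ m/s

B does no work; ΔKE = |q|E d.
½mv_f² = ½mv₀² + |q|Ed = ½(9.109×10⁻³¹)(6.98×10⁴)² + (1.602×10⁻¹⁹)(1510)(0.178) ≈ 2.219×10⁻²¹ J + 4.306×10⁻¹⁷ J ≈ 4.306×10⁻¹⁷ J.
v_f = √(2·4.306×10⁻¹⁷/9.109×10⁻³¹) ≈ 9.72×10⁶ m/s.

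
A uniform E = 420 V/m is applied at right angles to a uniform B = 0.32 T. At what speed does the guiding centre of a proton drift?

In crossed fields the guiding centre drifts at v_d = |E×B|/B² = E/B, independent of charge and mass.
v_d = 420/0.32 = 1300 m/s.

v_d ≈ 1300 m/s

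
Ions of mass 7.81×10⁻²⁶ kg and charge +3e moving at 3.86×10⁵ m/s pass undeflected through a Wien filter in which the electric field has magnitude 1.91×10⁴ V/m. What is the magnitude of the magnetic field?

Balance of forces in the selector: qE = qvB ⇒ B = E/v.
B = 1.91×10⁴/3.86×10⁵ = 0.0495 T.

B = 0.0495 T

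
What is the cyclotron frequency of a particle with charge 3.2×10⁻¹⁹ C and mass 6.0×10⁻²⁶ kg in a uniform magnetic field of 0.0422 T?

f = |q|B/(2πm).
f = (3.2×10⁻¹⁹)(0.0422)/(2π·6.0×10⁻²⁶) ≈ 3.58×10⁴ Hz.

f ≈ 3.58×10⁴ Hz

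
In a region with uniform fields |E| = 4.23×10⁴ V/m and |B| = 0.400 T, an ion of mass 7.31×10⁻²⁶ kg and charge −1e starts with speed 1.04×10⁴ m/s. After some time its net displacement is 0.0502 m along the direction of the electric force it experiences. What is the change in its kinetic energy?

ΔKE ≈ 3.40×10⁻¹⁶ J

The magnetic force is always ⟂ v and does no work; only the electric force changes KE.
ΔKE = F_E · d = |q|E d = (1.602×10⁻¹⁹)(4.23×10⁴)(0.0502) ≈ 3.40×10⁻¹⁶ J.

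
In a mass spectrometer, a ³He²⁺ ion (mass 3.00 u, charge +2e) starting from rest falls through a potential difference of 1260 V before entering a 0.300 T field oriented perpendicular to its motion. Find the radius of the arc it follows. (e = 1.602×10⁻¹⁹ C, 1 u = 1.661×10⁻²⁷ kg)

r ≈ 0.0209 m

Acceleration: |q|V = ½mv² ⇒ v = √(2|q|V/m) = √(2·3.204×10⁻¹⁹·1260/4.983×10⁻²⁷) ≈ 4.025×10⁵ m/s.
In the field: r = mv/(|q|B) = (4.983×10⁻²⁷)(4.025×10⁵)/((3.204×10⁻¹⁹)(0.300)) ≈ 0.0209 m.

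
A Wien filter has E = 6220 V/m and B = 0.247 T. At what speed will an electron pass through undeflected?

v = 2.52×10⁴ m/s

Zero net Lorentz force requires |qE| = |q v×B|, i.e. E = vB.
v = E/B = 6220/0.247 = 2.52×10⁴ m/s.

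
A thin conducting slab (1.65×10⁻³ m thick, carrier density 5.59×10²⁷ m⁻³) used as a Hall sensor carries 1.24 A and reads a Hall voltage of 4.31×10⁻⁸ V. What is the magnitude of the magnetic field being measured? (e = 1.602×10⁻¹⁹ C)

From V_H = IB/(n e t), B = V_H n e t / I.
B = (4.31×10⁻⁸)(5.59×10²⁷)(1.602×10⁻¹⁹)(1.65×10⁻³)/1.24 ≈ 0.0514 T.

B ≈ 0.0514 T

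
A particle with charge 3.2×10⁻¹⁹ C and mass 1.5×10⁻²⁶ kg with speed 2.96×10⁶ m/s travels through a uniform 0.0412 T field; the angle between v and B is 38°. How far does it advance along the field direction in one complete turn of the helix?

v∥ = v cosθ = 2.96×10⁶·cos38° ≈ 2.333×10⁶ m/s.
T = 2πm/(|q|B) = 2π(1.5×10⁻²⁶)/((3.2×10⁻¹⁹)(0.0412)) ≈ 7.149×10⁻⁶ s.
pitch = v∥ T = (2.333×10⁶)(7.149×10⁻⁶) ≈ 16.7 m.

p ≈ 16.7 m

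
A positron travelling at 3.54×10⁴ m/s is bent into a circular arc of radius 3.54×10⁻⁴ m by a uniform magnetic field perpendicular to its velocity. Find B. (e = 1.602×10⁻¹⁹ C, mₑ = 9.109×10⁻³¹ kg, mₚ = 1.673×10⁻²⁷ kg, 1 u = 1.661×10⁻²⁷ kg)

B ≈ 5.69×10⁻⁴ T

From |q|vB = mv²/r, B = mv/(|q|r).
B = (9.109×10⁻³¹)(3.54×10⁴)/((1.602×10⁻¹⁹)(3.54×10⁻⁴)) ≈ 5.69×10⁻⁴ T.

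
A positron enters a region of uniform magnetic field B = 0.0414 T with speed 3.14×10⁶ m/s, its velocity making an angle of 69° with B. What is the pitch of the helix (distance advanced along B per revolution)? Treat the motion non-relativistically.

v∥ = v cosθ = 3.14×10⁶·cos69° ≈ 1.125×10⁶ m/s.
T = 2πm/(|q|B) = 2π(9.109×10⁻³¹)/((1.602×10⁻¹⁹)(0.0414)) ≈ 8.630×10⁻¹⁰ s.
pitch = v∥ T = (1.125×10⁶)(8.630×10⁻¹⁰) ≈ 9.71×10⁻⁴ m.

p ≈ 9.71×10⁻⁴ m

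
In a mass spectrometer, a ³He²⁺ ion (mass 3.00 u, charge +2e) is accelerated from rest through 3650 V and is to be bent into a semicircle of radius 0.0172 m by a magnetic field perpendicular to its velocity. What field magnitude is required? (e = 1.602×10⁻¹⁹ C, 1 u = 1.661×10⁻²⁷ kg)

B ≈ 0.619 T

v = √(2|q|V/m) = √(2·3.204×10⁻¹⁹·3650/4.983×10⁻²⁷) ≈ 6.851×10⁵ m/s.
B = mv/(|q|r) = (4.983×10⁻²⁷)(6.851×10⁵)/((3.204×10⁻¹⁹)(0.0172)) ≈ 0.619 T.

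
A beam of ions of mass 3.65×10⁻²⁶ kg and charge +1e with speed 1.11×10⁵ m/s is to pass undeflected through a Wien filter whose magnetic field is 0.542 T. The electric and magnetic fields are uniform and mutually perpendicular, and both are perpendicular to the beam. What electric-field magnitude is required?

E = 6.02×10⁴ V/m

For straight-line motion qE = qvB, so E = vB.
E = 1.11×10⁵ × 0.542 = 6.02×10⁴ V/m.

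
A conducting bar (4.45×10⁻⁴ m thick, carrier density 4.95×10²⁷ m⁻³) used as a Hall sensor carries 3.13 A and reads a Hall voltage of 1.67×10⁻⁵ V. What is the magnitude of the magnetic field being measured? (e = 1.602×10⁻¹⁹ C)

From V_H = IB/(n e t), B = V_H n e t / I.
B = (1.67×10⁻⁵)(4.95×10²⁷)(1.602×10⁻¹⁹)(4.45×10⁻⁴)/3.13 ≈ 1.88 T.

B ≈ 1.88 T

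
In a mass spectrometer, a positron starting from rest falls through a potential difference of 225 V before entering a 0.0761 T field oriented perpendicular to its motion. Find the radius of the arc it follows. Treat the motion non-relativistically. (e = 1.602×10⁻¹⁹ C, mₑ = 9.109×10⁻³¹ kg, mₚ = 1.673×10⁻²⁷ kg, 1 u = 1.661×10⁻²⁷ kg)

Acceleration: |q|V = ½mv² ⇒ v = √(2|q|V/m) = √(2·1.602×10⁻¹⁹·225/9.109×10⁻³¹) ≈ 8.896×10⁶ m/s.
In the field: r = mv/(|q|B) = (9.109×10⁻³¹)(8.896×10⁶)/((1.602×10⁻¹⁹)(0.0761)) ≈ 6.65×10⁻⁴ m.

r ≈ 6.65×10⁻⁴ m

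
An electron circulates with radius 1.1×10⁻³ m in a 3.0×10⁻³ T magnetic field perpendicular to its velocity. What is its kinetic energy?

KE ≈ 0.96 eV

v = |q|Br/m, then KE = ½mv² = (qBr)²/(2m).
v = (1.602×10⁻¹⁹)(3.0×10⁻³)(1.1×10⁻³)/9.109×10⁻³¹ ≈ 5.804×10⁵ m/s.
KE = ½(9.109×10⁻³¹)(5.804×10⁵)² ≈ 1.5×10⁻¹⁹ J = 0.96 eV.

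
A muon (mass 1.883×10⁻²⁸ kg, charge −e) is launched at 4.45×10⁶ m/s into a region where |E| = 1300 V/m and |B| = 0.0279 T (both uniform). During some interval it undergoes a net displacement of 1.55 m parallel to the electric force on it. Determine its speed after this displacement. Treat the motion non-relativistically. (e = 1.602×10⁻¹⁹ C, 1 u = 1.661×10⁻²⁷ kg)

B does no work; ΔKE = |q|E d.
½mv_f² = ½mv₀² + |q|Ed = ½(1.883×10⁻²⁸)(4.45×10⁶)² + (1.602×10⁻¹⁹)(1300)(1.55) ≈ 1.864×10⁻¹⁵ J + 3.228×10⁻¹⁶ J ≈ 2.187×10⁻¹⁵ J.
v_f = √(2·2.187×10⁻¹⁵/1.883×10⁻²⁸) ≈ 4.82×10⁶ m/s.

v_f ≈ 4.82×10⁶ m/s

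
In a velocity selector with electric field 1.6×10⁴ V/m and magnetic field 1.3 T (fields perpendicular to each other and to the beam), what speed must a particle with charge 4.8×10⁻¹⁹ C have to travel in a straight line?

v = 1.2×10⁴ m/s

Zero net Lorentz force requires |qE| = |q v×B|, i.e. E = vB.
v = E/B = 1.6×10⁴/1.3 = 1.2×10⁴ m/s.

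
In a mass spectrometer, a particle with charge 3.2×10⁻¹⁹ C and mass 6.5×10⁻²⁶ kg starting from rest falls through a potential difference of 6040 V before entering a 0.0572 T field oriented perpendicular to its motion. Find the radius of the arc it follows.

r ≈ 0.866 m

Acceleration: |q|V = ½mv² ⇒ v = √(2|q|V/m) = √(2·3.2×10⁻¹⁹·6040/6.5×10⁻²⁶) ≈ 2.439×10⁵ m/s.
In the field: r = mv/(|q|B) = (6.5×10⁻²⁶)(2.439×10⁵)/((3.2×10⁻¹⁹)(0.0572)) ≈ 0.866 m.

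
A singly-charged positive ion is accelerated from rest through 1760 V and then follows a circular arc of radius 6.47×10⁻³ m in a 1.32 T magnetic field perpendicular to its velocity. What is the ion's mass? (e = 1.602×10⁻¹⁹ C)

Combine |q|V = ½mv² and r = mv/(|q|B): eliminate v to get m = qB²r²/(2V).
m = (1.602×10⁻¹⁹)(1.32)²(6.47×10⁻³)²/(2·1760) ≈ 3.32×10⁻²⁷ kg.

m ≈ 3.32×10⁻²⁷ kg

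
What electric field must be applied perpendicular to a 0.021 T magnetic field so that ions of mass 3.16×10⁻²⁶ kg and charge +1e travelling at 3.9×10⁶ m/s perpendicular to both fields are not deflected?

For straight-line motion qE = qvB, so E = vB.
E = 3.9×10⁶ × 0.021 = 8.2×10⁴ V/m.

E = 8.2×10⁴ V/m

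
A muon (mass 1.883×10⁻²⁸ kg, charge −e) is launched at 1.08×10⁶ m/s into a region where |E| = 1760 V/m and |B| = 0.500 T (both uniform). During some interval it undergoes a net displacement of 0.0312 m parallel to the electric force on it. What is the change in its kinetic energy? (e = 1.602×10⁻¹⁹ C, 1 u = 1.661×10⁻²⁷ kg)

The magnetic force is always ⟂ v and does no work; only the electric force changes KE.
ΔKE = F_E · d = |q|E d = (1.602×10⁻¹⁹)(1760)(0.0312) ≈ 8.80×10⁻¹⁸ J.

ΔKE ≈ 8.80×10⁻¹⁸ J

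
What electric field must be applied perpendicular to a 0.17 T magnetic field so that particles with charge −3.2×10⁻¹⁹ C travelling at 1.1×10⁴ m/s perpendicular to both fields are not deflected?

For straight-line motion qE = qvB, so E = vB.
E = 1.1×10⁴ × 0.17 = 1900 V/m.

E = 1900 V/m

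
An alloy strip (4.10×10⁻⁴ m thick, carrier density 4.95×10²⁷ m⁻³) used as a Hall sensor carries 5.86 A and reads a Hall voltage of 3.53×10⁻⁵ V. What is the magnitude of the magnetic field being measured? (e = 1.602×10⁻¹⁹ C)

From V_H = IB/(n e t), B = V_H n e t / I.
B = (3.53×10⁻⁵)(4.95×10²⁷)(1.602×10⁻¹⁹)(4.10×10⁻⁴)/5.86 ≈ 1.96 T.

B ≈ 1.96 T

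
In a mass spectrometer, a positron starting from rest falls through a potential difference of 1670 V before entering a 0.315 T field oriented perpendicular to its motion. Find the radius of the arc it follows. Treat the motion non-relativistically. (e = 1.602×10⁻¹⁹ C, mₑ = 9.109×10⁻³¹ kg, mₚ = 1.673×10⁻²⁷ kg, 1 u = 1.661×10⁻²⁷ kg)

Acceleration: |q|V = ½mv² ⇒ v = √(2|q|V/m) = √(2·1.602×10⁻¹⁹·1670/9.109×10⁻³¹) ≈ 2.424×10⁷ m/s.
In the field: r = mv/(|q|B) = (9.109×10⁻³¹)(2.424×10⁷)/((1.602×10⁻¹⁹)(0.315)) ≈ 4.37×10⁻⁴ m.

r ≈ 4.37×10⁻⁴ m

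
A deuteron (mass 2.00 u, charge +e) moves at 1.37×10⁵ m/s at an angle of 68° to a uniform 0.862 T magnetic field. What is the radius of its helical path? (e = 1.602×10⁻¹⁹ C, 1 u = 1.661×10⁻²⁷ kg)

v⊥ = v sinθ = 1.37×10⁵·sin68° ≈ 1.270×10⁵ m/s.
r = m v⊥/(|q|B) = (3.322×10⁻²⁷)(1.270×10⁵)/((1.602×10⁻¹⁹)(0.862)) ≈ 3.06×10⁻³ m.

r ≈ 3.06×10⁻³ m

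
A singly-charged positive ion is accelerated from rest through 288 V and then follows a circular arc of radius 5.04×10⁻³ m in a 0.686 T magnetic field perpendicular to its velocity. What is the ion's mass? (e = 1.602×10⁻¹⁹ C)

m ≈ 3.32×10⁻²⁷ kg

Combine |q|V = ½mv² and r = mv/(|q|B): eliminate v to get m = qB²r²/(2V).
m = (1.602×10⁻¹⁹)(0.686)²(5.04×10⁻³)²/(2·288) ≈ 3.32×10⁻²⁷ kg.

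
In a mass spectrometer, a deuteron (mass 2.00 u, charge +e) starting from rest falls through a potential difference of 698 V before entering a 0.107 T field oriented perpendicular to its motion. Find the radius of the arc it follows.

Acceleration: |q|V = ½mv² ⇒ v = √(2|q|V/m) = √(2·1.602×10⁻¹⁹·698/3.322×10⁻²⁷) ≈ 2.595×10⁵ m/s.
In the field: r = mv/(|q|B) = (3.322×10⁻²⁷)(2.595×10⁵)/((1.602×10⁻¹⁹)(0.107)) ≈ 0.0503 m.

r ≈ 0.0503 m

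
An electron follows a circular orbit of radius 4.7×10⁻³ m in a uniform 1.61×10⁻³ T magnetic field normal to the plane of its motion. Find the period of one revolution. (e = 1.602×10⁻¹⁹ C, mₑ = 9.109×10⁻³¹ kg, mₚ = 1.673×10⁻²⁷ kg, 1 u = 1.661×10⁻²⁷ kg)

The cyclotron period depends only on m, q, B: T = 2πm/(|q|B).
T = 2π(9.109×10⁻³¹)/((1.602×10⁻¹⁹)(1.61×10⁻³)) ≈ 2.22×10⁻⁸ s.

T ≈ 2.22×10⁻⁸ s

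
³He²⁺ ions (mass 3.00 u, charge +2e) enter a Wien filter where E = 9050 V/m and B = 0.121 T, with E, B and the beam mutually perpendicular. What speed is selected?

v = 7.48×10⁴ m/s

Straight-line motion ⇒ electric and magnetic forces cancel, so E = vB.
v = E/B = 9050/0.121 = 7.48×10⁴ m/s.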